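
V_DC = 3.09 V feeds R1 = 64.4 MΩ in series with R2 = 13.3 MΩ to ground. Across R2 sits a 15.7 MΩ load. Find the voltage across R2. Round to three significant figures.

The load sits in parallel with R2, giving an effective lower resistance R2' = R2·R_L/(R2+R_L) = 7.200 MΩ.
Now apply the divider: V_out = 3.09 × 0.1006 = 0.3107 V.

V_out ≈ 0.311 V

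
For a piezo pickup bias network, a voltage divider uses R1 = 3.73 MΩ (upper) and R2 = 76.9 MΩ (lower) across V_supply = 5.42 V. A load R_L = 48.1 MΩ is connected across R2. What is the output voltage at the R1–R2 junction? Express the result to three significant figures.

First combine the lower leg with the load: R2 ‖ R_L = 29.59 MΩ.
Voltage divider with the loaded lower leg: V_out = 5.42 × 29.59/(3.73 + 29.59) = 5.42 × 0.8881 = 4.813 V.
(Unloaded it would be 5.17 V; the load pulls it down.)

V_out ≈ 4.81 V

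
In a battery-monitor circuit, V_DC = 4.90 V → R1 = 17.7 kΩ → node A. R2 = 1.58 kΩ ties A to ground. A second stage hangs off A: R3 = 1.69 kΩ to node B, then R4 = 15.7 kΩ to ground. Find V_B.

V_B ≈ 0.335 V

Node A sees R2 in parallel with the series input of stage 2, R3 + R4 = 17.39 kΩ.
R2 ‖ (R3+R4) = 1.448 kΩ.
So V_A = 4.90 × 0.07564 = 0.3706 V.
Then the unloaded second divider: V_B = V_A × R4/(R3+R4) = 0.3706 × 0.9028 = 0.3346 V.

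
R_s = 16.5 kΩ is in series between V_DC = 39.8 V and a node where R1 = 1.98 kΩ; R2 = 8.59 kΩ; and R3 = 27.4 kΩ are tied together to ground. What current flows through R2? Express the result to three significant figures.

Combine the parallel branches: R_p = (1/1.98 + 1/8.59 + 1/27.4)⁻¹ = 1.520 kΩ.
Node voltage V_A = V_DC · R_p/(R_s + R_p) = 39.8 × 0.08434 = 3.357 V.
I(R2) = V_A / R2 = 3.357/8.59 = 0.3908 mA.
(Equivalently: I_total = 2.209 mA, then current-divider fraction G_k/ΣG = 0.1769.)

I ≈ 0.391 mA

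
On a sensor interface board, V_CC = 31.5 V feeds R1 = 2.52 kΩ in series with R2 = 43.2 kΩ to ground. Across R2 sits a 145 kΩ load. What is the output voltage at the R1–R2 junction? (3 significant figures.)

R2 ‖ R_L = (43.2 × 145)/(43.2 + 145) = 33.28 kΩ.
Voltage divider with the loaded lower leg: V_out = 31.5 × 33.28/(2.52 + 33.28) = 31.5 × 0.9296 = 29.28 V.

V_out ≈ 29.3 V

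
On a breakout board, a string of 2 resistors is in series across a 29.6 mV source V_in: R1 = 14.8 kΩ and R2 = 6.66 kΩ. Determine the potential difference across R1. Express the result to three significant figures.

V ≈ 20.4 mV

Total series resistance ΣR = 14.8 + 6.66 = 21.46 kΩ.
By the voltage-divider rule, V = 29.6 × 14.80/21.46 = 20.41 mV.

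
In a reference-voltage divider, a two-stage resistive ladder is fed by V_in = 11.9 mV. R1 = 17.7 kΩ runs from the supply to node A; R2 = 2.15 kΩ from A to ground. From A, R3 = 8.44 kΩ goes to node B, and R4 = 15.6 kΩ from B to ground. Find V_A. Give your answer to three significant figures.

Node A sees R2 in parallel with the series input of stage 2, R3 + R4 = 24.04 kΩ.
Effective lower resistance at A: R2 ‖ 24.04 = 1.974 kΩ.
V_A = 11.9 × 1.974/(17.7 + 1.974) = 1.194 mV.

V_A ≈ 1.19 mV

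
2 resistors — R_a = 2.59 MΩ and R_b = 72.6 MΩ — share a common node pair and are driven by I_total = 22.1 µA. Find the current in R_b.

Two-branch current divider: I_k = I_total · R_other/(R_1 + R_2).
I(R_b) = 22.1 × 2.59/(2.59 + 72.6) = 22.1 × 0.03445 = 0.7613 µA.

I ≈ 0.761 µA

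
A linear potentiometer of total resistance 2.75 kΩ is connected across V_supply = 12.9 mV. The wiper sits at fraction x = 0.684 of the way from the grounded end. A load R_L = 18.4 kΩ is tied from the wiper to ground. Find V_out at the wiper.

The pot divides into 0.8690 kΩ above the wiper and 1.881 kΩ below.
R_L loads the lower segment: effective lower R = 1.707 kΩ.
V_out = 12.9 × 1.707/(0.8690 + 1.707) = 8.547 mV.

V_out ≈ 8.55 mV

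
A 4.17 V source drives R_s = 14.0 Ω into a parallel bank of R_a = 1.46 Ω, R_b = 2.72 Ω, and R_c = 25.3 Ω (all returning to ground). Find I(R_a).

Equivalent of the parallel group: R_p = 0.9157 Ω.
Node voltage V_A = V_CC · R_p/(R_s + R_p) = 4.17 × 0.06139 = 0.2560 V.
I(R_a) = V_A / R_a = 0.2560/1.46 = 0.1753 A.
(Equivalently: I_total = 0.2796 A, then current-divider fraction G_k/ΣG = 0.6272.)

I ≈ 0.175 A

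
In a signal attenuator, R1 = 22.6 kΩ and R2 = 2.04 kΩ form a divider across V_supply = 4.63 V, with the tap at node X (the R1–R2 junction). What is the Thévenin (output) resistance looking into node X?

R_th ≈ 1.87 kΩ

Zeroing V_supply shorts the top of R1 to ground, so R_th = R1 ‖ R2 = 1.871 kΩ.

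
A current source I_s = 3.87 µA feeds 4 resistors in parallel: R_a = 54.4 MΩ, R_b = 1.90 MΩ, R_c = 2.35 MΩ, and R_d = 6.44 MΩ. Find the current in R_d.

Conductances: ΣG = 1/54.4 + 1/1.90 + 1/2.35 + 1/6.44 = 1.126 (1/MΩ).
By the current-divider rule, I = I_s · G_k/ΣG = 3.87 × 0.1380 = 0.5339 µA.

I ≈ 0.534 µA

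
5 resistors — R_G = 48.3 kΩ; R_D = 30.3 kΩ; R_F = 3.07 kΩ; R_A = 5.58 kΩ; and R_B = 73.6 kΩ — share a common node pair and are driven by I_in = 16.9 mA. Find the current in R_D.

Total conductance ΣG = 1/48.3 + 1/30.3 + 1/3.07 + 1/5.58 + 1/73.6 = 0.5722 (units of 1/kΩ).
Current divider: I(R_D) = I_in · G_k/ΣG = 16.9 × (0.03300/0.5722) = 16.9 × 0.05767 = 0.9747 mA.

I ≈ 0.975 mA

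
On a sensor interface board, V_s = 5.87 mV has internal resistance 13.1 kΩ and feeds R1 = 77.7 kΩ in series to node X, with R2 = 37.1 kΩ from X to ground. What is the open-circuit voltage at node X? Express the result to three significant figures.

V_th ≈ 1.70 mV

R1' = 13.1 + 77.7 = 90.80 kΩ (source resistance + R1).
Open-circuit (no load on X): V_th = V_s · R2/(R1' + R2) = 5.87 × 37.1/(90.80 + 37.1) = 1.703 mV.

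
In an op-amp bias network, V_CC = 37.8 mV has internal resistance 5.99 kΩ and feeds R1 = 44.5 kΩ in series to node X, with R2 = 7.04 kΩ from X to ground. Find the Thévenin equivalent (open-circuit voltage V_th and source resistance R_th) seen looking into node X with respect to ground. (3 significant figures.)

V_th ≈ 4.63 mV, R_th ≈ 6.18 kΩ

R1' = 5.99 + 44.5 = 50.49 kΩ (source resistance + R1).
V_th is the unloaded tap voltage: V_CC · R2/(R1'+R2) = 37.8 × 0.1224 = 4.626 mV.
Looking into X with the source shorted: R_th = R1'·R2/(R1'+R2) = 50.49 × 7.04/57.53 = 6.179 kΩ.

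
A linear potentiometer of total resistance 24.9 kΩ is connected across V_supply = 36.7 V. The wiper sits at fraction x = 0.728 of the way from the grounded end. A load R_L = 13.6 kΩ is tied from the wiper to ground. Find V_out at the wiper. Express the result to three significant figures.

Split the track: R_lower = x·R_p = 18.13 kΩ, R_upper = (1−x)·R_p = 6.773 kΩ.
Lower segment in parallel with the load: 18.13 ‖ 13.6 = 7.770 kΩ.
Then V_out = V_supply · 7.770/(6.773 + 7.770) = 19.61 V.
(Unloaded: V_out = x·V_supply = 26.7 V.)

V_out ≈ 19.6 V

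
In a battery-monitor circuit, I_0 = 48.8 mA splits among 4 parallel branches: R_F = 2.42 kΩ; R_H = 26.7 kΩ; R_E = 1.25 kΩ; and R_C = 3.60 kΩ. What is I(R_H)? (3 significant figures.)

I ≈ 1.20 mA

Total conductance ΣG = 1/2.42 + 1/26.7 + 1/1.25 + 1/3.60 = 1.528 (units of 1/kΩ).
By the current-divider rule, I = I_0 · G_k/ΣG = 48.8 × 0.02450 = 1.196 mA.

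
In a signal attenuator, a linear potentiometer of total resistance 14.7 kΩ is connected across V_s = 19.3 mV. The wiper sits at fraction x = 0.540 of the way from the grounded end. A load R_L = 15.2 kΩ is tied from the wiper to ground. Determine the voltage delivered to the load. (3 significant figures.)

V_out ≈ 8.40 mV

The pot divides into 6.762 kΩ above the wiper and 7.938 kΩ below.
(x·R_p) ‖ R_L = 5.215 kΩ.
Loaded-divider output: V_out = 19.3 × 0.4354 = 8.403 mV.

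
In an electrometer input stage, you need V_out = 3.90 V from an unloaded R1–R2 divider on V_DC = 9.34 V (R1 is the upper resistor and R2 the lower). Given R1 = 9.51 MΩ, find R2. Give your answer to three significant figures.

R2 ≈ 6.82 MΩ

V_out/V_DC = R2/(R1+R2) = 0.4176.
So R2 = R1 · V_out/(V_DC − V_out) = 9.51 × 3.90/(9.34 − 3.90) = 9.51 × 0.7169 = 6.818 MΩ.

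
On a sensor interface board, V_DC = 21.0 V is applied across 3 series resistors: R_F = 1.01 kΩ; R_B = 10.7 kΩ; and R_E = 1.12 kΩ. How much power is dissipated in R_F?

P ≈ 2.71 mW

ΣR = 12.83 kΩ → I = 21.0/12.83 = 1.637 mA.
P = I²R = 2.679 × 1.01 = 2.706 mW.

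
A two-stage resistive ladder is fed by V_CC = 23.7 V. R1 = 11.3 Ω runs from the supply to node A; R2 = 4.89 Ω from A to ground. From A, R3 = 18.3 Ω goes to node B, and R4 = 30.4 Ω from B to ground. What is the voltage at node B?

Looking into the second stage from A: R3 + R4 = 48.70 Ω appears in parallel with R2.
Effective lower resistance at A: R2 ‖ 48.70 = 4.444 Ω.
So V_A = 23.7 × 0.2823 = 6.689 V.
V_B = V_A × 0.6242 = 4.176 V.

V_B ≈ 4.18 V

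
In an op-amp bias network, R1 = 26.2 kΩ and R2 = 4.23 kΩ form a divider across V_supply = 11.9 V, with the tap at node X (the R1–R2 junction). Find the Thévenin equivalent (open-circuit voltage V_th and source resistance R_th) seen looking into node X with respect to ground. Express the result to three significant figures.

V_th is the unloaded tap voltage: V_supply · R2/(R1+R2) = 11.9 × 0.1390 = 1.654 V.
With V_supply suppressed (replaced by a short), R_th = R1 ‖ R2 = (26.20 × 4.23)/(26.20 + 4.23) = 3.642 kΩ.

V_th ≈ 1.65 V, R_th ≈ 3.64 kΩ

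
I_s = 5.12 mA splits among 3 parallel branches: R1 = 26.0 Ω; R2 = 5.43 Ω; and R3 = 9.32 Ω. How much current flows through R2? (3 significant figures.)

I ≈ 2.86 mA

Total conductance ΣG = 1/26.0 + 1/5.43 + 1/9.32 = 0.3299 (units of 1/Ω).
R2 takes the fraction G_k/ΣG = 0.1842/0.3299 = 0.5582, so I = 5.12 × 0.5582 = 2.858 mA.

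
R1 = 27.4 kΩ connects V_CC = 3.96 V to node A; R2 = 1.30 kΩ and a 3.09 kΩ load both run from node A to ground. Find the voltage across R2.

R2 ‖ R_L = (1.30 × 3.09)/(1.30 + 3.09) = 0.9150 kΩ.
Then V_out = V_CC · R2'/(R1 + R2') = 3.96 × 0.9150/28.32 = 0.1280 V.

V_out ≈ 0.128 V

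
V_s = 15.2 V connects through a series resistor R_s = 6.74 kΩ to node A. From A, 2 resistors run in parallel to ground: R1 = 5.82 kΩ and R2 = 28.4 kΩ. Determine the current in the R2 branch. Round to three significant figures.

I ≈ 0.223 mA

Combine the parallel branches: R_p = (1/5.82 + 1/28.4)⁻¹ = 4.830 kΩ.
Node voltage V_A = V_s · R_p/(R_s + R_p) = 15.2 × 0.4175 = 6.345 V.
I(R2) = V_A / R2 = 6.345/28.4 = 0.2234 mA.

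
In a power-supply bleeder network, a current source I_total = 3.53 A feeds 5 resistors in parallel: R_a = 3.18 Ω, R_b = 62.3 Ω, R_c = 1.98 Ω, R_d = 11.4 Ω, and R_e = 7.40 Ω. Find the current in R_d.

Total conductance ΣG = 1/3.18 + 1/62.3 + 1/1.98 + 1/11.4 + 1/7.40 = 1.058 (units of 1/Ω).
R_d takes the fraction G_k/ΣG = 0.08772/1.058 = 0.08288, so I = 3.53 × 0.08288 = 0.2926 A.

I ≈ 0.293 A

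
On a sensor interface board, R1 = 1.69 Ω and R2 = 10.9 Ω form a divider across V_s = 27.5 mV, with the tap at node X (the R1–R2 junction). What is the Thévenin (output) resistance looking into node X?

With V_s suppressed (replaced by a short), R_th = R1 ‖ R2 = (1.690 × 10.9)/(1.690 + 10.9) = 1.463 Ω.

R_th ≈ 1.46 Ω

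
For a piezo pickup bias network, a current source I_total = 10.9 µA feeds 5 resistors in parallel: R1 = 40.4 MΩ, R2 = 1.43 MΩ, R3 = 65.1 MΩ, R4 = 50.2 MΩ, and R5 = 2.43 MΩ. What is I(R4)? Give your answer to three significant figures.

I ≈ 0.185 µA

ΣG = 1/40.4 + 1/1.43 + 1/65.1 + 1/50.2 + 1/2.43 = 1.171.
R4 takes the fraction G_k/ΣG = 0.01992/1.171 = 0.01701, so I = 10.9 × 0.01701 = 0.1854 µA.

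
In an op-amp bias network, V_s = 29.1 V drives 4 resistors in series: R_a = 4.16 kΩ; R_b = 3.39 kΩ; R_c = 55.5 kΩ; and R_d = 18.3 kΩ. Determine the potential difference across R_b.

Total series resistance ΣR = 4.16 + 3.39 + 55.5 + 18.3 = 81.35 kΩ.
Voltage divider: V = V_s · (3.390 / 81.35) = 29.1 × 0.04167 = 1.213 V.

V ≈ 1.21 V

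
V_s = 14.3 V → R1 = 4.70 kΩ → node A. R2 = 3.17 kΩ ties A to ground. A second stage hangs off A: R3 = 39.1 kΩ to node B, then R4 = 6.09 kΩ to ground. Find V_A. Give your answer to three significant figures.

The second stage (R3 + R4 = 45.19 kΩ) loads node A in parallel with R2.
R2 ‖ (R3+R4) = 2.962 kΩ.
So V_A = 14.3 × 0.3866 = 5.528 V.

V_A ≈ 5.53 V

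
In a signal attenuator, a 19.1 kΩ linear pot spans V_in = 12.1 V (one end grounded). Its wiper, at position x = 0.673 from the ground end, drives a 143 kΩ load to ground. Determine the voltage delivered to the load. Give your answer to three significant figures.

V_out ≈ 7.91 V

Lower segment x·R_p = 12.85 kΩ; upper segment (1−x)·R_p = 6.246 kΩ.
(x·R_p) ‖ R_L = 11.79 kΩ.
Then V_out = V_in · 11.79/(6.246 + 11.79) = 7.911 V.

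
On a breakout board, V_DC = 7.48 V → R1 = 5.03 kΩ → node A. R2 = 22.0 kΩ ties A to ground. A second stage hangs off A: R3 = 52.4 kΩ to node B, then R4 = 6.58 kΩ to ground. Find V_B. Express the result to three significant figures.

The second stage (R3 + R4 = 58.98 kΩ) loads node A in parallel with R2.
Effective lower resistance at A: R2 ‖ 58.98 = 16.02 kΩ.
So V_A = 7.48 × 0.7611 = 5.693 V.
Then the unloaded second divider: V_B = V_A × R4/(R3+R4) = 5.693 × 0.1116 = 0.6351 V.

V_B ≈ 0.635 V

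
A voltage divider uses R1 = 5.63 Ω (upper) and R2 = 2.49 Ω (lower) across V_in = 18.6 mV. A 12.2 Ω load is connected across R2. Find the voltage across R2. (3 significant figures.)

First combine the lower leg with the load: R2 ‖ R_L = 2.068 Ω.
Now apply the divider: V_out = 18.6 × 0.2686 = 4.997 mV.
(Unloaded it would be 5.70 mV; the load pulls it down.)

V_out ≈ 5.00 mV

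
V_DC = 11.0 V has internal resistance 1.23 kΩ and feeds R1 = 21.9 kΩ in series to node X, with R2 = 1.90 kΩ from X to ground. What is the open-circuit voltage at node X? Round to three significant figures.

R1' = 1.23 + 21.9 = 23.13 kΩ (source resistance + R1).
Open-circuit (no load on X): V_th = V_DC · R2/(R1' + R2) = 11.0 × 1.90/(23.13 + 1.90) = 0.8350 V.

V_th ≈ 0.835 V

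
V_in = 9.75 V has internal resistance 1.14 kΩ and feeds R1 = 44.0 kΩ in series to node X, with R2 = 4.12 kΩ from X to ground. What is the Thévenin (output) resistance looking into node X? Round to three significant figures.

R_th ≈ 3.78 kΩ

R1' = 1.14 + 44.0 = 45.14 kΩ (source resistance + R1).
Zeroing V_in shorts the top of R1' to ground, so R_th = R1' ‖ R2 = 3.775 kΩ.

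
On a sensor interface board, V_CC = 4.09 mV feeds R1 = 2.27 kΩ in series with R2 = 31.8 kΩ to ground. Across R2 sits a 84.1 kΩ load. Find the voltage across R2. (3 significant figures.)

V_out ≈ 3.72 mV

R2 ‖ R_L = (31.8 × 84.1)/(31.8 + 84.1) = 23.07 kΩ.
Now apply the divider: V_out = 4.09 × 0.9104 = 3.724 mV.
(Unloaded it would be 3.82 mV; the load pulls it down.)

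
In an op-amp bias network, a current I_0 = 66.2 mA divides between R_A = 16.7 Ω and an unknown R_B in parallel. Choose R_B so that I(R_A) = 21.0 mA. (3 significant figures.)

The fraction through R_A equals R_B/(R_A+R_B).
21.0/66.2 = R_B/(R_A + R_B) → R_B = R_A · (0.3172)/(1 − 0.3172) = 16.7 × 0.4646 = 7.759 Ω.

R_B ≈ 7.76 Ω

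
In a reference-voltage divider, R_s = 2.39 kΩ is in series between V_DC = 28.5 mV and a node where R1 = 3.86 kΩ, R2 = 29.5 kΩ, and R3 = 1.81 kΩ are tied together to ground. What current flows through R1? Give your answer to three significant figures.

Combine the parallel branches: R_p = (1/3.86 + 1/29.5 + 1/1.81)⁻¹ = 1.183 kΩ.
Node voltage V_A = V_DC · R_p/(R_s + R_p) = 28.5 × 0.3311 = 9.435 mV.
I(R1) = V_A / R1 = 9.435/3.86 = 2.444 µA.

I ≈ 2.44 µA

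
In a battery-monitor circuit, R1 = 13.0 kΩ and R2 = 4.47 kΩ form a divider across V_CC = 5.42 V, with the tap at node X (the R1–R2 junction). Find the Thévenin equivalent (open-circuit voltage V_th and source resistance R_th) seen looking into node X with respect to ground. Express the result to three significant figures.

V_th ≈ 1.39 V, R_th ≈ 3.33 kΩ

With X open, the divider is unloaded: V_th = 5.42 × 4.47/17.47 = 1.387 V.
With V_CC suppressed (replaced by a short), R_th = R1 ‖ R2 = (13.00 × 4.47)/(13.00 + 4.47) = 3.326 kΩ.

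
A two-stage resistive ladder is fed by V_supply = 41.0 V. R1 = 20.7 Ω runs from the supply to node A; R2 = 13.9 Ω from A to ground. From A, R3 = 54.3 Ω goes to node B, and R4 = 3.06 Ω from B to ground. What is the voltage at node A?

Looking into the second stage from A: R3 + R4 = 57.36 Ω appears in parallel with R2.
R2 ‖ (R3+R4) = 11.19 Ω.
First divider: V_A = V_supply · 11.19/(20.7 + 11.19) = 14.39 V.

V_A ≈ 14.4 V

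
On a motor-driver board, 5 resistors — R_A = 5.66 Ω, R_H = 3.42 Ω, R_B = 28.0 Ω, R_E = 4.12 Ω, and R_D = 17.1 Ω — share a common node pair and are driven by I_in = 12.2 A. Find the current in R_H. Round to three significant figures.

I ≈ 4.43 A

Conductances: ΣG = 1/5.66 + 1/3.42 + 1/28.0 + 1/4.12 + 1/17.1 = 0.8060 (1/Ω).
R_H takes the fraction G_k/ΣG = 0.2924/0.8060 = 0.3628, so I = 12.2 × 0.3628 = 4.426 A.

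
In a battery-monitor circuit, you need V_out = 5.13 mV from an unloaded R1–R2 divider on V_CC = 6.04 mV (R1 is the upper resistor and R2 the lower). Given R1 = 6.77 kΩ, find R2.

R2 ≈ 38.2 kΩ

Required fraction k = V_out/V_CC = 0.8493.
So R2 = R1 · V_out/(V_CC − V_out) = 6.77 × 5.13/(6.04 − 5.13) = 6.77 × 5.637 = 38.16 kΩ.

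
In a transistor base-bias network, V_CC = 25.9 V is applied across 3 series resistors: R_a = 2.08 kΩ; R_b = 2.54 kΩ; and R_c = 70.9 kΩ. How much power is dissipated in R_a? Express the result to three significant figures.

P ≈ 0.245 mW

Series current I = V_CC/ΣR = 25.9/75.52 = 0.3430 mA.
P = I²R = 0.1176 × 2.08 = 0.2446 mW.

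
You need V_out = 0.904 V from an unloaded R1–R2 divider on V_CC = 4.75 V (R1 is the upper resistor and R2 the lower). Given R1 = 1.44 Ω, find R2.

Required fraction k = V_out/V_CC = 0.1903.
So R2 = R1 · V_out/(V_CC − V_out) = 1.44 × 0.904/(4.75 − 0.904) = 1.44 × 0.2350 = 0.3385 Ω.

R2 ≈ 0.338 Ω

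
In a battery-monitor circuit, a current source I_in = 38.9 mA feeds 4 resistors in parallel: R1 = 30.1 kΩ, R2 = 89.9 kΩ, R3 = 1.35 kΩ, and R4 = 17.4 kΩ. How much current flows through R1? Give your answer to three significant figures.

ΣG = 1/30.1 + 1/89.9 + 1/1.35 + 1/17.4 = 0.8426.
Current divider: I(R1) = I_in · G_k/ΣG = 38.9 × (0.03322/0.8426) = 38.9 × 0.03943 = 1.534 mA.

I ≈ 1.53 mA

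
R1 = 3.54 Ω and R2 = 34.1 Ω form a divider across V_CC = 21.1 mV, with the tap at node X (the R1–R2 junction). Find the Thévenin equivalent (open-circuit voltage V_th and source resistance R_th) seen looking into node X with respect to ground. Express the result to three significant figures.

V_th ≈ 19.1 mV, R_th ≈ 3.21 Ω

With X open, the divider is unloaded: V_th = 21.1 × 34.1/37.64 = 19.12 mV.
With V_CC suppressed (replaced by a short), R_th = R1 ‖ R2 = (3.540 × 34.1)/(3.540 + 34.1) = 3.207 Ω.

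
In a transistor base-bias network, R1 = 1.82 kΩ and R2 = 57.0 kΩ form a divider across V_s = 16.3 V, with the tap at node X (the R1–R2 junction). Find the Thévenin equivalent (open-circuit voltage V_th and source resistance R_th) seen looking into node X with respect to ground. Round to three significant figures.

V_th ≈ 15.8 V, R_th ≈ 1.76 kΩ

Open-circuit (no load on X): V_th = V_s · R2/(R1 + R2) = 16.3 × 57.0/(1.820 + 57.0) = 15.80 V.
Zeroing V_s shorts the top of R1 to ground, so R_th = R1 ‖ R2 = 1.764 kΩ.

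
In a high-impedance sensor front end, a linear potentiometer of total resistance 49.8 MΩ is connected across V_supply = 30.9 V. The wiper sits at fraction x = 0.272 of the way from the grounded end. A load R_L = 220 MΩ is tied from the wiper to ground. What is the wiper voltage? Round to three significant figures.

Split the track: R_lower = x·R_p = 13.55 MΩ, R_upper = (1−x)·R_p = 36.25 MΩ.
(x·R_p) ‖ R_L = 12.76 MΩ.
Loaded-divider output: V_out = 30.9 × 0.2603 = 8.044 V.

V_out ≈ 8.04 V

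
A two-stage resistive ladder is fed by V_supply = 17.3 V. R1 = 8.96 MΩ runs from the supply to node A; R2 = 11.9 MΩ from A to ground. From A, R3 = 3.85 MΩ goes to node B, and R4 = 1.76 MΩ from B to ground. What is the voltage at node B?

V_B ≈ 1.62 V

Node A sees R2 in parallel with the series input of stage 2, R3 + R4 = 5.610 MΩ.
Effective lower resistance at A: R2 ‖ 5.610 = 3.813 MΩ.
So V_A = 17.3 × 0.2985 = 5.164 V.
Stage 2 is unloaded, so V_B = V_A · R4/(R3+R4) = 5.164 × 1.76/5.610 = 1.620 V.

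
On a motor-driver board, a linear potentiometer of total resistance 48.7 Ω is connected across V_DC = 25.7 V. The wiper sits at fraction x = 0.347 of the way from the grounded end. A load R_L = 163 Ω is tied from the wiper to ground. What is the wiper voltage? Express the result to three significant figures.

V_out ≈ 8.35 V

Lower segment x·R_p = 16.90 Ω; upper segment (1−x)·R_p = 31.80 Ω.
(x·R_p) ‖ R_L = 15.31 Ω.
Then V_out = V_DC · 15.31/(31.80 + 15.31) = 8.352 V.
(Unloaded: V_out = x·V_DC = 8.92 V.)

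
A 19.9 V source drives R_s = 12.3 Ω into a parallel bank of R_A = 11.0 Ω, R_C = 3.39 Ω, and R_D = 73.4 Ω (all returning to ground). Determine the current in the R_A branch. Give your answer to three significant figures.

Equivalent of the parallel group: R_p = 2.503 Ω.
V_A by voltage divider: V_A = 19.9 × 2.503/(12.3 + 2.503) = 3.365 V.
I(R_A) = V_A / R_A = 3.365/11.0 = 0.3059 A.
(Equivalently: I_total = 1.344 A, then current-divider fraction G_k/ΣG = 0.2275.)

I ≈ 0.306 A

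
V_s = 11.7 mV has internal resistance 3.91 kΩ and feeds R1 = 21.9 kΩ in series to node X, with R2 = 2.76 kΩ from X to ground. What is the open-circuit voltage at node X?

R1' = 3.91 + 21.9 = 25.81 kΩ (source resistance + R1).
V_th is the unloaded tap voltage: V_s · R2/(R1'+R2) = 11.7 × 0.09660 = 1.130 mV.

V_th ≈ 1.13 mV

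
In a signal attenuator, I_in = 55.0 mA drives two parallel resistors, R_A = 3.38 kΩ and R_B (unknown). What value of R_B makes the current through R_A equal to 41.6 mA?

In a two-way split, I_A/I_in = R_B/(R_A + R_B).
41.6/55.0 = R_B/(R_A + R_B) → R_B = R_A · (0.7564)/(1 − 0.7564) = 3.38 × 3.104 = 10.49 kΩ.

R_B ≈ 10.5 kΩ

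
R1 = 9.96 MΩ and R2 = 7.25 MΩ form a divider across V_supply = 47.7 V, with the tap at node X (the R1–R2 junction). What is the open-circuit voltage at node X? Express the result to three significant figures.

With X open, the divider is unloaded: V_th = 47.7 × 7.25/17.21 = 20.09 V.

V_th ≈ 20.1 V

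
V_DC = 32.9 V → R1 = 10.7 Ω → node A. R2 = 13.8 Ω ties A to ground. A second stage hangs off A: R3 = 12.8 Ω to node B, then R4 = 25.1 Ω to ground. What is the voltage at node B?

V_B ≈ 10.6 V

Looking into the second stage from A: R3 + R4 = 37.90 Ω appears in parallel with R2.
Effective lower resistance at A: R2 ‖ 37.90 = 10.12 Ω.
So V_A = 32.9 × 0.4860 = 15.99 V.
Then the unloaded second divider: V_B = V_A × R4/(R3+R4) = 15.99 × 0.6623 = 10.59 V.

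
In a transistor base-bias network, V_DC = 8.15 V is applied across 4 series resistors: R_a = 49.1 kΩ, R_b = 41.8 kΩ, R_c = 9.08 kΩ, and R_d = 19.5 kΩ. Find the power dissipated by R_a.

ΣR = 119.5 kΩ → I = 8.15/119.5 = 0.06821 mA.
V(R_a) = I·R = 3.349 V; P = V·I = 3.349 × 0.06821 = 0.2285 mW.

P ≈ 0.228 mW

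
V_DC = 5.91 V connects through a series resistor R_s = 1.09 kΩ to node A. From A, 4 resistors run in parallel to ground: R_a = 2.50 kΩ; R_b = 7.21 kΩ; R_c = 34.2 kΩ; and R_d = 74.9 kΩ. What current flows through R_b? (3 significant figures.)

Equivalent of the parallel group: R_p = 1.720 kΩ.
V_A = 5.91 × 1.720/2.810 = 3.618 V.
Branch current I = V_A/R_b = 3.618/7.21 = 0.5018 mA.
(Equivalently: I_total = 2.103 mA, then current-divider fraction G_k/ΣG = 0.2386.)

I ≈ 0.502 mA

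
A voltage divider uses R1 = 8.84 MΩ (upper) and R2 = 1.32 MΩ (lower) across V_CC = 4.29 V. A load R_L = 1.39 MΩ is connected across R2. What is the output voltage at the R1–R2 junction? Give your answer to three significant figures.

V_out ≈ 0.305 V

The load sits in parallel with R2, giving an effective lower resistance R2' = R2·R_L/(R2+R_L) = 0.6770 MΩ.
Voltage divider with the loaded lower leg: V_out = 4.29 × 0.6770/(8.84 + 0.6770) = 4.29 × 0.07114 = 0.3052 V.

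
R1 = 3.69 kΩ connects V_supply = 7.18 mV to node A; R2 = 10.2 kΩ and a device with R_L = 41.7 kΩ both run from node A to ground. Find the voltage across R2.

First combine the lower leg with the load: R2 ‖ R_L = 8.195 kΩ.
Now apply the divider: V_out = 7.18 × 0.6895 = 4.951 mV.
(Unloaded it would be 5.27 mV; the load pulls it down.)

V_out ≈ 4.95 mV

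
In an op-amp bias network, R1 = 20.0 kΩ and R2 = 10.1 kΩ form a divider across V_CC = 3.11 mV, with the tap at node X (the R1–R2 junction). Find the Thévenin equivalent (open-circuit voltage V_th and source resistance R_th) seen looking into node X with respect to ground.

V_th ≈ 1.04 mV, R_th ≈ 6.71 kΩ

Open-circuit (no load on X): V_th = V_CC · R2/(R1 + R2) = 3.11 × 10.1/(20.00 + 10.1) = 1.044 mV.
Zeroing V_CC shorts the top of R1 to ground, so R_th = R1 ‖ R2 = 6.711 kΩ.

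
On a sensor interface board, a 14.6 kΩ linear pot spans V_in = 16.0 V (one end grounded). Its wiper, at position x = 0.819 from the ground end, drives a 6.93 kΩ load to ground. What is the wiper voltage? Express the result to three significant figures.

V_out ≈ 9.99 V

Split the track: R_lower = x·R_p = 11.96 kΩ, R_upper = (1−x)·R_p = 2.643 kΩ.
(x·R_p) ‖ R_L = 4.387 kΩ.
Then V_out = V_in · 4.387/(2.643 + 4.387) = 9.985 V.
(Unloaded: V_out = x·V_in = 13.1 V.)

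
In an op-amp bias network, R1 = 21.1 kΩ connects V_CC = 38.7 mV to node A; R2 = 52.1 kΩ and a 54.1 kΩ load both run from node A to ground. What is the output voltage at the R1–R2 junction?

V_out ≈ 21.6 mV

The load sits in parallel with R2, giving an effective lower resistance R2' = R2·R_L/(R2+R_L) = 26.54 kΩ.
Then V_out = V_CC · R2'/(R1 + R2') = 38.7 × 26.54/47.64 = 21.56 mV.
(Unloaded it would be 27.5 mV; the load pulls it down.)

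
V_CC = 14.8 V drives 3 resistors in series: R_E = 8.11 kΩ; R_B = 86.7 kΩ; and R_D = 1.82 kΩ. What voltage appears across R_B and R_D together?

V ≈ 13.6 V

ΣR = 8.11 + 86.7 + 1.82 = 96.63 kΩ.
R_{R_B..R_D} = 86.7 + 1.82 = 88.52 kΩ.
Voltage divider: V = V_CC · (88.52 / 96.63) = 14.8 × 0.9161 = 13.56 V.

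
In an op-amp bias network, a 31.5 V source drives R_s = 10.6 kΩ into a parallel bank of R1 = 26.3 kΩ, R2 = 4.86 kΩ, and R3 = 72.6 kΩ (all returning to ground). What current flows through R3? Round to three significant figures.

Parallel bank: R_p = 1/(1/26.3 + 1/4.86 + 1/72.6) = 3.883 kΩ.
V_A = 31.5 × 3.883/14.48 = 8.445 V.
I(R3) = V_A / R3 = 8.445/72.6 = 0.1163 mA.
(Check via current divider: I_total = 2.175 mA; share G_k/ΣG = 0.05348 → same result.)

I ≈ 0.116 mA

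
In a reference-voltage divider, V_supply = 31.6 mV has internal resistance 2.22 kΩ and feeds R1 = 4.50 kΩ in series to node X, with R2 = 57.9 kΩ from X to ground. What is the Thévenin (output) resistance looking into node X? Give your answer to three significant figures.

R_th ≈ 6.02 kΩ

R1' = 2.22 + 4.50 = 6.720 kΩ (source resistance + R1).
Looking into X with the source shorted: R_th = R1'·R2/(R1'+R2) = 6.720 × 57.9/64.62 = 6.021 kΩ.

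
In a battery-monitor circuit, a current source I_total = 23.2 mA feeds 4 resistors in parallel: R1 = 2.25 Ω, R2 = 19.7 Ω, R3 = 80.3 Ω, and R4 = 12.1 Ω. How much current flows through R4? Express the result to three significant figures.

I ≈ 3.25 mA

Conductances: ΣG = 1/2.25 + 1/19.7 + 1/80.3 + 1/12.1 = 0.5903 (1/Ω).
By the current-divider rule, I = I_total · G_k/ΣG = 23.2 × 0.1400 = 3.248 mA.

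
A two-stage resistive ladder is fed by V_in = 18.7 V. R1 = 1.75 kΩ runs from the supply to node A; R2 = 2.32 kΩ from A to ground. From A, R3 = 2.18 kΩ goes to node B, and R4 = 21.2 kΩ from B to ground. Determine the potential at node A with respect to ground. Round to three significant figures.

The second stage (R3 + R4 = 23.38 kΩ) loads node A in parallel with R2.
R2 ‖ (R3+R4) = 2.111 kΩ.
First divider: V_A = V_in · 2.111/(1.75 + 2.111) = 10.22 V.

V_A ≈ 10.2 V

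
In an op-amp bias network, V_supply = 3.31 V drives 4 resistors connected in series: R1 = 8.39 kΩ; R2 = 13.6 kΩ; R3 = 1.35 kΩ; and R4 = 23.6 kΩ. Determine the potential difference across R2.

Total series resistance ΣR = 8.39 + 13.6 + 1.35 + 23.6 = 46.94 kΩ.
By the voltage-divider rule, V = 3.31 × 13.60/46.94 = 0.9590 V.

V ≈ 0.959 V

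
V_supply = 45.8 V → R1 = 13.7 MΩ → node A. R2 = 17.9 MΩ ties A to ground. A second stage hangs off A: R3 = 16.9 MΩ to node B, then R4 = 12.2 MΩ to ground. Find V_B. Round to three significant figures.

Node A sees R2 in parallel with the series input of stage 2, R3 + R4 = 29.10 MΩ.
R2 ‖ (R3+R4) = 11.08 MΩ.
First divider: V_A = V_supply · 11.08/(13.7 + 11.08) = 20.48 V.
Stage 2 is unloaded, so V_B = V_A · R4/(R3+R4) = 20.48 × 12.2/29.10 = 8.587 V.

V_B ≈ 8.59 V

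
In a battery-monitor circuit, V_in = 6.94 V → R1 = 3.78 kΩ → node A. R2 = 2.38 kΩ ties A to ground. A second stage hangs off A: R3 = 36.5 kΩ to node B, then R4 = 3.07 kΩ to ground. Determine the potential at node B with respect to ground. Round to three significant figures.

Looking into the second stage from A: R3 + R4 = 39.57 kΩ appears in parallel with R2.
R2 ‖ (R3+R4) = 2.245 kΩ.
First divider: V_A = V_in · 2.245/(3.78 + 2.245) = 2.586 V.
V_B = V_A × 0.07758 = 0.2006 V.

V_B ≈ 0.201 V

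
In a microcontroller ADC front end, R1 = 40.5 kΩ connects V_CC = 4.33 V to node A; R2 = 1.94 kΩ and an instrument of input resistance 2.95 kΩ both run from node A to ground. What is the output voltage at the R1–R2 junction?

R2 ‖ R_L = (1.94 × 2.95)/(1.94 + 2.95) = 1.170 kΩ.
Then V_out = V_CC · R2'/(R1 + R2') = 4.33 × 1.170/41.67 = 0.1216 V.

V_out ≈ 0.122 V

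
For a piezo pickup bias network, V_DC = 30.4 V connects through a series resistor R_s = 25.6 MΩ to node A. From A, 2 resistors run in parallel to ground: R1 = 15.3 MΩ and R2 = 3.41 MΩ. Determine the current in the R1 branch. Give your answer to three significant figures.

I ≈ 0.195 µA

Equivalent of the parallel group: R_p = 2.789 MΩ.
V_A = 30.4 × 2.789/28.39 = 2.986 V.
I(R1) = V_A / R1 = 2.986/15.3 = 0.1952 µA.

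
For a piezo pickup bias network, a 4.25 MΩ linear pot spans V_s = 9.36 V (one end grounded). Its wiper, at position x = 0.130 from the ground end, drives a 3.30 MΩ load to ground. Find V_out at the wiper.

V_out ≈ 1.06 V

Split the track: R_lower = x·R_p = 0.5525 MΩ, R_upper = (1−x)·R_p = 3.697 MΩ.
R_L loads the lower segment: effective lower R = 0.4733 MΩ.
V_out = 9.36 × 0.4733/(3.697 + 0.4733) = 1.062 V.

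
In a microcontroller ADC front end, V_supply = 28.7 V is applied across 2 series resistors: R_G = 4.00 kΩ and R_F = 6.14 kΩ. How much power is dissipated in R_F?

P ≈ 49.2 mW

The common current is I = 28.7/10.14 = 2.830 mA.
P(R_F) = I²·R_F = (2.830)² × 6.14 = 49.19 mW.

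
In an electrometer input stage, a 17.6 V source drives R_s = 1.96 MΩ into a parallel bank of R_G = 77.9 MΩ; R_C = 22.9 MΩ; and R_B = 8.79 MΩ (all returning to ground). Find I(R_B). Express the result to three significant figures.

I ≈ 1.50 µA

Parallel bank: R_p = 1/(1/77.9 + 1/22.9 + 1/8.79) = 5.873 MΩ.
V_A by voltage divider: V_A = 17.6 × 5.873/(1.96 + 5.873) = 13.20 V.
Branch current I = V_A/R_B = 13.20/8.79 = 1.501 µA.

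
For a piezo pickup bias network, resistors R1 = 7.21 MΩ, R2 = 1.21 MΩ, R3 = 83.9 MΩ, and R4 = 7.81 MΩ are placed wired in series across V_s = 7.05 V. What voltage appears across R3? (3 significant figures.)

ΣR = 7.21 + 1.21 + 83.9 + 7.81 = 100.1 MΩ.
V = V_s · R/ΣR = 7.05 × 0.8379 = 5.907 V.

V ≈ 5.91 V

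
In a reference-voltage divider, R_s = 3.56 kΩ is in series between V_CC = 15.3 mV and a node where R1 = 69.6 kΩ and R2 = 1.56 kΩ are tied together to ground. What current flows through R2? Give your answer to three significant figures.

Equivalent of the parallel group: R_p = 1.526 kΩ.
Node voltage V_A = V_CC · R_p/(R_s + R_p) = 15.3 × 0.3000 = 4.590 mV.
I(R2) = V_A / R2 = 4.590/1.56 = 2.942 µA.
(Equivalently: I_total = 3.008 µA, then current-divider fraction G_k/ΣG = 0.9781.)

I ≈ 2.94 µA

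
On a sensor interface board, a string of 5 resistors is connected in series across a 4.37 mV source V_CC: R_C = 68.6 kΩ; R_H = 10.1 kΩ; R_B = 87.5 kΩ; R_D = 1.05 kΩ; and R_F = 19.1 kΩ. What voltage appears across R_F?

Series total: ΣR = 68.6 + 10.1 + 87.5 + 1.05 + 19.1 = 186.3 kΩ.
Voltage divider: V = V_CC · (19.10 / 186.3) = 4.37 × 0.1025 = 0.4479 mV.

V ≈ 0.448 mV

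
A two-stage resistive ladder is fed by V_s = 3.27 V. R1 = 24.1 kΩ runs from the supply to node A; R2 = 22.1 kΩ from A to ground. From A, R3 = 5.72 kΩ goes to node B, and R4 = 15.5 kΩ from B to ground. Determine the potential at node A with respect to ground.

V_A ≈ 1.01 V

Looking into the second stage from A: R3 + R4 = 21.22 kΩ appears in parallel with R2.
Effective lower resistance at A: R2 ‖ 21.22 = 10.83 kΩ.
V_A = 3.27 × 10.83/(24.1 + 10.83) = 1.014 V.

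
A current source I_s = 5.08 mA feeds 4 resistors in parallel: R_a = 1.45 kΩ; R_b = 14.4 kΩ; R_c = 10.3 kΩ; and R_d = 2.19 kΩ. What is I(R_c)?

I ≈ 0.376 mA

ΣG = 1/1.45 + 1/14.4 + 1/10.3 + 1/2.19 = 1.313.
By the current-divider rule, I = I_s · G_k/ΣG = 5.08 × 0.07395 = 0.3757 mA.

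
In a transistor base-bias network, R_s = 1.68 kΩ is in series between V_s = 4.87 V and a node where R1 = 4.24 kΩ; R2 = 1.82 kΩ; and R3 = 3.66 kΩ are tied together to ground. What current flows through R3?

Combine the parallel branches: R_p = (1/4.24 + 1/1.82 + 1/3.66)⁻¹ = 0.9447 kΩ.
Node voltage V_A = V_s · R_p/(R_s + R_p) = 4.87 × 0.3599 = 1.753 V.
I(R3) = V_A / R3 = 1.753/3.66 = 0.4789 mA.

I ≈ 0.479 mA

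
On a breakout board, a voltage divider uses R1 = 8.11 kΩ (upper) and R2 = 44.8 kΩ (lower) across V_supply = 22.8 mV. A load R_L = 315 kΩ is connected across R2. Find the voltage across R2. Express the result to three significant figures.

V_out ≈ 18.9 mV

First combine the lower leg with the load: R2 ‖ R_L = 39.22 kΩ.
Then V_out = V_supply · R2'/(R1 + R2') = 22.8 × 39.22/47.33 = 18.89 mV.
(Unloaded it would be 19.3 mV; the load pulls it down.)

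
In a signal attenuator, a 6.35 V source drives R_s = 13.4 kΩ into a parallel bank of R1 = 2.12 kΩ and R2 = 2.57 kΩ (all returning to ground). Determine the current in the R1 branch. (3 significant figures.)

Combine the parallel branches: R_p = (1/2.12 + 1/2.57)⁻¹ = 1.162 kΩ.
V_A by voltage divider: V_A = 6.35 × 1.162/(13.4 + 1.162) = 0.5066 V.
Branch current I = V_A/R1 = 0.5066/2.12 = 0.2390 mA.
(Check via current divider: I_total = 0.4361 mA; share G_k/ΣG = 0.5480 → same result.)

I ≈ 0.239 mA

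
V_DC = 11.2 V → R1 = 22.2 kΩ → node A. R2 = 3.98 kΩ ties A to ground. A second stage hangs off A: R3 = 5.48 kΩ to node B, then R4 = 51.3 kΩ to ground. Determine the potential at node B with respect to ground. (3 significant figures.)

V_B ≈ 1.45 V

Looking into the second stage from A: R3 + R4 = 56.78 kΩ appears in parallel with R2.
Effective lower resistance at A: R2 ‖ 56.78 = 3.719 kΩ.
First divider: V_A = V_DC · 3.719/(22.2 + 3.719) = 1.607 V.
Then the unloaded second divider: V_B = V_A × R4/(R3+R4) = 1.607 × 0.9035 = 1.452 V.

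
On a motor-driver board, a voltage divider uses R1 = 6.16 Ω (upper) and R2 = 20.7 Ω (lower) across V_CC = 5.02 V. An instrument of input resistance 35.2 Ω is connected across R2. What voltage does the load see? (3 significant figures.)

V_out ≈ 3.41 V

R2 ‖ R_L = (20.7 × 35.2)/(20.7 + 35.2) = 13.03 Ω.
Now apply the divider: V_out = 5.02 × 0.6791 = 3.409 V.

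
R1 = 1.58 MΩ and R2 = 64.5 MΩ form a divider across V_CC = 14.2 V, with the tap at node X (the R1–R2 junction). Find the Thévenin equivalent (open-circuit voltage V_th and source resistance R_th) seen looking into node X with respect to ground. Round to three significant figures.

V_th ≈ 13.9 V, R_th ≈ 1.54 MΩ

Open-circuit (no load on X): V_th = V_CC · R2/(R1 + R2) = 14.2 × 64.5/(1.580 + 64.5) = 13.86 V.
With V_CC suppressed (replaced by a short), R_th = R1 ‖ R2 = (1.580 × 64.5)/(1.580 + 64.5) = 1.542 MΩ.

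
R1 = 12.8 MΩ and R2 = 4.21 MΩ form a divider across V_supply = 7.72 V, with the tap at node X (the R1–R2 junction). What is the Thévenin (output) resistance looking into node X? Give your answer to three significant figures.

R_th ≈ 3.17 MΩ

Looking into X with the source shorted: R_th = R1·R2/(R1+R2) = 12.80 × 4.21/17.01 = 3.168 MΩ.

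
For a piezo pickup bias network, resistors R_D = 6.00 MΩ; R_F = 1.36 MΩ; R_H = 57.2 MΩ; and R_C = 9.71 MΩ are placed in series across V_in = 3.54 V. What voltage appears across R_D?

V ≈ 0.286 V

Series total: ΣR = 6.00 + 1.36 + 57.2 + 9.71 = 74.27 MΩ.
By the voltage-divider rule, V = 3.54 × 6.000/74.27 = 0.2860 V.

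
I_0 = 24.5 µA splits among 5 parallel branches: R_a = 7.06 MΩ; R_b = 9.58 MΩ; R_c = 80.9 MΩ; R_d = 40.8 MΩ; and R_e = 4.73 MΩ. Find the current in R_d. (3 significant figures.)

Conductances: ΣG = 1/7.06 + 1/9.58 + 1/80.9 + 1/40.8 + 1/4.73 = 0.4943 (1/MΩ).
By the current-divider rule, I = I_0 · G_k/ΣG = 24.5 × 0.04958 = 1.215 µA.

I ≈ 1.21 µA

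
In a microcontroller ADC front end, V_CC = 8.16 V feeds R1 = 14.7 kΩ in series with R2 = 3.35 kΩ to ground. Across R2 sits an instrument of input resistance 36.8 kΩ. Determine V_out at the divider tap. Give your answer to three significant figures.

R2 ‖ R_L = (3.35 × 36.8)/(3.35 + 36.8) = 3.070 kΩ.
Now apply the divider: V_out = 8.16 × 0.1728 = 1.410 V.
(Unloaded it would be 1.51 V; the load pulls it down.)

V_out ≈ 1.41 V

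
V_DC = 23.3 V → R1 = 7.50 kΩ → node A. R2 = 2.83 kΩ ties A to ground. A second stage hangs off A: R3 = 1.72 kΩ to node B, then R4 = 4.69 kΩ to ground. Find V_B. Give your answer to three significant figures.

V_B ≈ 3.54 V

Looking into the second stage from A: R3 + R4 = 6.410 kΩ appears in parallel with R2.
Effective lower resistance at A: R2 ‖ 6.410 = 1.963 kΩ.
So V_A = 23.3 × 0.2075 = 4.834 V.
Then the unloaded second divider: V_B = V_A × R4/(R3+R4) = 4.834 × 0.7317 = 3.537 V.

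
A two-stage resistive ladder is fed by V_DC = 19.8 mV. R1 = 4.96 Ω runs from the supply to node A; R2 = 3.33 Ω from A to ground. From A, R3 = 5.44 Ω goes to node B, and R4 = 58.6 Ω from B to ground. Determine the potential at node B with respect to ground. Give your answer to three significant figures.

Node A sees R2 in parallel with the series input of stage 2, R3 + R4 = 64.04 Ω.
Effective lower resistance at A: R2 ‖ 64.04 = 3.165 Ω.
First divider: V_A = V_DC · 3.165/(4.96 + 3.165) = 7.713 mV.
V_B = V_A × 0.9151 = 7.058 mV.

V_B ≈ 7.06 mV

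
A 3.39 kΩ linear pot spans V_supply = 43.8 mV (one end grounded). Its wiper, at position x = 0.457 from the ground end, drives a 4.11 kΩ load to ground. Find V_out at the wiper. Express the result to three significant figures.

V_out ≈ 16.6 mV

The pot divides into 1.841 kΩ above the wiper and 1.549 kΩ below.
Lower segment in parallel with the load: 1.549 ‖ 4.11 = 1.125 kΩ.
Then V_out = V_supply · 1.125/(1.841 + 1.125) = 16.62 mV.
(Unloaded: V_out = x·V_supply = 20.0 mV.)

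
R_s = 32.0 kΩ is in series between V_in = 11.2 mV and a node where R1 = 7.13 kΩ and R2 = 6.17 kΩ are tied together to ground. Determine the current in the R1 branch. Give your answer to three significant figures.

I ≈ 0.147 µA

Parallel bank: R_p = 1/(1/7.13 + 1/6.17) = 3.308 kΩ.
V_A = 11.2 × 3.308/35.31 = 1.049 mV.
I(R1) = V_A / R1 = 1.049/7.13 = 0.1472 µA.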